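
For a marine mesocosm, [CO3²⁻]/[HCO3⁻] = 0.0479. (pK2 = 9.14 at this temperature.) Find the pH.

pH = 7.82

From K2 = [H⁺][CO3²⁻]/[HCO3⁻]:  pH = pK2 + log₁₀([CO3²⁻]/[HCO3⁻])
log₁₀(0.0479) = -1.320
pH = 9.14 + (-1.320) = 7.82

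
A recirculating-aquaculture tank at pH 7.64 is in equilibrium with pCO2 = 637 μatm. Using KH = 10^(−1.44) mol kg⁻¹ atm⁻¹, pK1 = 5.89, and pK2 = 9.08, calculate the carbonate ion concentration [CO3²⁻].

[CO3²⁻] = 0.0472 mmol/kg

[CO2*] = KH · pCO2 = 10^(−1.44) × 637×10^-6 = 2.313×10^-5 mol/kg
α₀ = 1/(1 + K1/[H⁺] + K1K2/[H⁺]²) = 1/(1 + 10^+1.75 + 10^+0.31) = 0.01687
DIC = [CO2*]/α₀ = 2.313×10^-5 / 0.01687 = 1.371 mmol/kg
[CO3²⁻] = α₂·DIC; α₂ = 0.03444, so [CO3²⁻] = 0.03444 × 1.371 = 0.0472 mmol/kg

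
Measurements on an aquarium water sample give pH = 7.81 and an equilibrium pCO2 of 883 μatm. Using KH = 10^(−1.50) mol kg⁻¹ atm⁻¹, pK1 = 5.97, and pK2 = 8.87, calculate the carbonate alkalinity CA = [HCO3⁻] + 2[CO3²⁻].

CA = 2.27 mmol/kg

[CO2*] = KH · pCO2 = 10^(−1.50) × 883×10^-6 = 2.792×10^-5 mol/kg
α₀ = 1/(1 + K1/[H⁺] + K1K2/[H⁺]²) = 1/(1 + 10^+1.84 + 10^+0.78) = 0.01312
DIC = [CO2*]/α₀ = 2.792×10^-5 / 0.01312 = 2.128 mmol/kg
CA = (α₁ + 2α₂)·DIC = (0.9078 + 2×0.07907) × 2.128 = 2.27 mmol/kg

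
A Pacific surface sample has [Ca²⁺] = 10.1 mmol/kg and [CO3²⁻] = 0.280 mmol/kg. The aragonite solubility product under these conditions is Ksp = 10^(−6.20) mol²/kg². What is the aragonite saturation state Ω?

Ω = 4.48

Ksp = 10^(−6.20) = 6.310×10^-7
Ω = [Ca²⁺][CO3²⁻]/Ksp = (10.1×10^-3)(0.280×10^-3) / 6.310×10^-7 = 4.48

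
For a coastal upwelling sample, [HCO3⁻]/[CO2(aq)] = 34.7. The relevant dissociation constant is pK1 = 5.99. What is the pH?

From K1 = [H⁺][HCO3⁻]/[CO2(aq)]:  pH = pK1 + log₁₀([HCO3⁻]/[CO2(aq)])
log₁₀(34.7) = +1.540
pH = 5.99 + (+1.540) = 7.53

pH = 7.53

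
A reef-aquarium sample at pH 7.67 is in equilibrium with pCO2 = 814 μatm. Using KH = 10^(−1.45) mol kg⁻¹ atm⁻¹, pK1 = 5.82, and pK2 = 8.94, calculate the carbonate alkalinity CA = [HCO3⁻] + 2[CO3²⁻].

[CO2*] = KH · pCO2 = 10^(−1.45) × 814×10^-6 = 2.888×10^-5 mol/kg
α₀ = 1/(1 + K1/[H⁺] + K1K2/[H⁺]²) = 1/(1 + 10^+1.85 + 10^+0.58) = 0.01323
DIC = [CO2*]/α₀ = 2.888×10^-5 / 0.01323 = 2.183 mmol/kg
CA = (α₁ + 2α₂)·DIC = (0.9365 + 2×0.05029) × 2.183 = 2.26 mmol/kg

CA = 2.26 mmol/kg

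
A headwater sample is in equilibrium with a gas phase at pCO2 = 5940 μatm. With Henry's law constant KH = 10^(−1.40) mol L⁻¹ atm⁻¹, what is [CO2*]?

[CO2*] = 236 μmol/L

KH = 10^(−1.40) = 3.981×10^-2 mol L⁻¹ atm⁻¹
[CO2*] = KH · pCO2 = 3.981×10^-2 × 5940×10^-6 atm = 2.36×10^-4 mol/L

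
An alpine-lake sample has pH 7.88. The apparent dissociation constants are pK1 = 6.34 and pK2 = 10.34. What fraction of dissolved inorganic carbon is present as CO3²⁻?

α₂ = 1 / (1 + [H⁺]/K2 + [H⁺]²/(K1K2)) = 1 / (1 + 10^+2.46 + 10^+0.92)
   = 1 / (1 + 288.40 + 8.3176) = 1/297.72 = 0.003359

α₂ = 0.00336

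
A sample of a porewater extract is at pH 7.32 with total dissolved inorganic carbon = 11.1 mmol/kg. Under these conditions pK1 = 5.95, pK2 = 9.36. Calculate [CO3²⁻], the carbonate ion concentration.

[CO3²⁻] = 0.0962 mmol/kg

α₂ = 1 / (1 + [H⁺]/K2 + [H⁺]²/(K1K2)) = 1 / (1 + 10^+2.04 + 10^+0.67)
   = 1 / (1 + 109.65 + 4.6774) = 1/115.33 = 0.008671
[CO3²⁻] = α₂ × DIC = 0.008671 × 11.1 = 0.0962 mmol/kg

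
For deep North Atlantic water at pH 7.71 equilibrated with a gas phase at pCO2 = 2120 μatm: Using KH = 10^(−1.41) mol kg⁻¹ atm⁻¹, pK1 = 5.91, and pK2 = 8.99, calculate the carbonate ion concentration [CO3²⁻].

[CO2*] = KH · pCO2 = 10^(−1.41) × 2120×10^-6 = 8.248×10^-5 mol/kg
α₀ = 1/(1 + K1/[H⁺] + K1K2/[H⁺]²) = 1/(1 + 10^+1.80 + 10^+0.52) = 0.01484
DIC = [CO2*]/α₀ = 8.248×10^-5 / 0.01484 = 5.560 mmol/kg
[CO3²⁻] = α₂·DIC; α₂ = 0.04912, so [CO3²⁻] = 0.04912 × 5.560 = 0.273 mmol/kg

[CO3²⁻] = 0.273 mmol/kg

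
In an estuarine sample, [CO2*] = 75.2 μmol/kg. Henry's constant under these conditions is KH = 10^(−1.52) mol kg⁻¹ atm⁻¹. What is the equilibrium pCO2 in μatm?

KH = 10^(−1.52) = 3.020×10^-2 mol kg⁻¹ atm⁻¹
pCO2 = [CO2*]/KH = 75.2×10^-6 / 3.020×10^-2 = 2.49×10^-3 atm = 2490 μatm

pCO2 = 2490 μatm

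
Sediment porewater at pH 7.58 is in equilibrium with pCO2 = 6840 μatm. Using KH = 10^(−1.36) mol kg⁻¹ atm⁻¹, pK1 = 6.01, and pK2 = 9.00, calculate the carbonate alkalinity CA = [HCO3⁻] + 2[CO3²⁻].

CA = 11.9 mmol/kg

[CO2*] = KH · pCO2 = 10^(−1.36) × 6840×10^-6 = 2.986×10^-4 mol/kg
α₀ = 1/(1 + K1/[H⁺] + K1K2/[H⁺]²) = 1/(1 + 10^+1.57 + 10^+0.15) = 0.02527
DIC = [CO2*]/α₀ = 2.986×10^-4 / 0.02527 = 11.81 mmol/kg
CA = (α₁ + 2α₂)·DIC = (0.9390 + 2×0.03570) × 11.81 = 11.9 mmol/kg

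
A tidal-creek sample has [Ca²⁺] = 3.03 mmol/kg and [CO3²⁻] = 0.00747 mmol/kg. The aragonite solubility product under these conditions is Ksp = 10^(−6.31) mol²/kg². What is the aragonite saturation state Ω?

Ω = 0.0462

Ksp = 10^(−6.31) = 4.898×10^-7
Ω = [Ca²⁺][CO3²⁻]/Ksp = (3.03×10^-3)(0.00747×10^-3) / 4.898×10^-7 = 0.0462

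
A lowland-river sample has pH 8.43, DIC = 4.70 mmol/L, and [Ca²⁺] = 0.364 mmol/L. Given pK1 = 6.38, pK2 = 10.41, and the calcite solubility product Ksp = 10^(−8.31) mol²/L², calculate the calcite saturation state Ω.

Ω = 3.59

α₂ = 1 / (1 + [H⁺]/K2 + [H⁺]²/(K1K2)) = 1 / (1 + 10^+1.98 + 10^-0.07)
   = 1 / (1 + 95.499 + 0.85114) = 1/97.350 = 0.01027
[CO3²⁻] = α₂ × DIC = 0.01027 × 4.70 = 0.04828 mmol/L
Ksp = 10^(−8.31) = 4.898×10^-9
Ω = [Ca²⁺][CO3²⁻]/Ksp = (0.364×10^-3)(4.828×10^-5) / 4.898×10^-9 = 3.59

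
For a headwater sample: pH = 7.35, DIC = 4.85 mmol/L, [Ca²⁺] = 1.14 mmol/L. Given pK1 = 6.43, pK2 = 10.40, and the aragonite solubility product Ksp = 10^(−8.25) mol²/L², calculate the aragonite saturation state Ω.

α₂ = 1 / (1 + [H⁺]/K2 + [H⁺]²/(K1K2)) = 1 / (1 + 10^+3.05 + 10^+2.13)
   = 1 / (1 + 1122.0 + 134.90) = 1/1257.9 = 0.0007950
[CO3²⁻] = α₂ × DIC = 0.0007950 × 4.85 = 0.003856 mmol/L = 3.856 μmol/L
Ksp = 10^(−8.25) = 5.623×10^-9
Ω = [Ca²⁺][CO3²⁻]/Ksp = (1.14×10^-3)(3.856×10^-6) / 5.623×10^-9 = 0.782

Ω = 0.782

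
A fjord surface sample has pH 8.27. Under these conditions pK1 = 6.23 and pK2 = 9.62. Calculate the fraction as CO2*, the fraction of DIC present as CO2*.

α₀ = 0.00865

α₀ = 1 / (1 + K1/[H⁺] + K1K2/[H⁺]²) = 1 / (1 + 10^+2.04 + 10^+0.69)
   = 1 / (1 + 109.65 + 4.8978) = 1/115.55 = 0.008655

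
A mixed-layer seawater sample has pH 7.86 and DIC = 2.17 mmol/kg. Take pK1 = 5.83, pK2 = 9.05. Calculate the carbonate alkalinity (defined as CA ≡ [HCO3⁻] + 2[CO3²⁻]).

CA = 2.28 mmol/kg

CA = [HCO3⁻] + 2[CO3²⁻] = (α₁ + 2α₂)·DIC
At pH 7.86: [H⁺]/K1 = 10^-2.03 = 0.0093325, K2/[H⁺] = 10^-1.19 = 0.064565
α₁ = 1/(1 + 0.0093325 + 0.064565) = 1/1.0739 = 0.9312; α₂ = α₁·K2/[H⁺] = 0.06012
α₁ + 2α₂ = 1.0514
CA = 1.0514 × 2.17 = 2.28 mmol/kg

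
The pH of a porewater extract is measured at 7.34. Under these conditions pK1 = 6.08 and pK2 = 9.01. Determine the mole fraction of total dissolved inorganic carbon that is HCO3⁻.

α₁ = 1 / (1 + [H⁺]/K1 + K2/[H⁺]) = 1 / (1 + 10^-1.26 + 10^-1.67)
   = 1 / (1 + 0.054954 + 0.021380) = 1/1.0763 = 0.9291

α₁ = 0.929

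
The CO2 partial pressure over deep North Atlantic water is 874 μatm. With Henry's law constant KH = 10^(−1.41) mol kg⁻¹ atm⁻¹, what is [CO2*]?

KH = 10^(−1.41) = 3.890×10^-2 mol kg⁻¹ atm⁻¹
[CO2*] = KH · pCO2 = 3.890×10^-2 × 874×10^-6 atm = 3.40×10^-5 mol/kg

[CO2*] = 34.0 μmol/kg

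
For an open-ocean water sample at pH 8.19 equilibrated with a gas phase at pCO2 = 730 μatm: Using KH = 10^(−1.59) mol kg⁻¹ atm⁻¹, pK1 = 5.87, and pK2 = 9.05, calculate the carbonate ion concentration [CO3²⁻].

[CO2*] = KH · pCO2 = 10^(−1.59) × 730×10^-6 = 1.876×10^-5 mol/kg
α₀ = 1/(1 + K1/[H⁺] + K1K2/[H⁺]²) = 1/(1 + 10^+2.32 + 10^+1.46) = 0.004188
DIC = [CO2*]/α₀ = 1.876×10^-5 / 0.004188 = 4.480 mmol/kg
[CO3²⁻] = α₂·DIC; α₂ = 0.1208, so [CO3²⁻] = 0.1208 × 4.480 = 0.541 mmol/kg

[CO3²⁻] = 0.541 mmol/kg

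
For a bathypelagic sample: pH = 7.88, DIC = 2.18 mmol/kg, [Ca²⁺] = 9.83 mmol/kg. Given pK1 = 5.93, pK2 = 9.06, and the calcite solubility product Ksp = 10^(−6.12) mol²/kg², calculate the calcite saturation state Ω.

α₂ = 1 / (1 + [H⁺]/K2 + [H⁺]²/(K1K2)) = 1 / (1 + 10^+1.18 + 10^-0.77)
   = 1 / (1 + 15.136 + 0.16982) = 1/16.305 = 0.06133
[CO3²⁻] = α₂ × DIC = 0.06133 × 2.18 = 0.1337 mmol/kg
Ksp = 10^(−6.12) = 7.586×10^-7
Ω = [Ca²⁺][CO3²⁻]/Ksp = (9.83×10^-3)(1.337×10^-4) / 7.586×10^-7 = 1.73

Ω = 1.73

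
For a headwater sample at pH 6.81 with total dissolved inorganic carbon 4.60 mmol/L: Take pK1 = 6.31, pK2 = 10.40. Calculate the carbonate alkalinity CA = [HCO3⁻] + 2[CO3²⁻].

CA = 3.50 mmol/L

CA = [HCO3⁻] + 2[CO3²⁻] = (α₁ + 2α₂)·DIC
At pH 6.81: [H⁺]/K1 = 10^-0.50 = 0.31623, K2/[H⁺] = 10^-3.59 = 0.00025704
α₁ = 1/(1 + 0.31623 + 0.00025704) = 1/1.3165 = 0.7596; α₂ = α₁·K2/[H⁺] = 0.0001952
α₁ + 2α₂ = 0.7600
CA = 0.7600 × 4.60 = 3.50 mmol/L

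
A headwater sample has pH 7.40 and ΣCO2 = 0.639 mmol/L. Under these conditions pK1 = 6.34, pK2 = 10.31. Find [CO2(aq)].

[CO2*] = 0.0511 mmol/L

α₀ = 1 / (1 + K1/[H⁺] + K1K2/[H⁺]²) = 1 / (1 + 10^+1.06 + 10^-1.85)
   = 1 / (1 + 11.482 + 0.014125) = 1/12.496 = 0.08003
[CO2*] = α₀ × DIC = 0.08003 × 0.639 = 0.0511 mmol/L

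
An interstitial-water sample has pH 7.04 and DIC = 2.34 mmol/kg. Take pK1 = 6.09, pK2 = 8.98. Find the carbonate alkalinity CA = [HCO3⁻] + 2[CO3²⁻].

CA = 2.13 mmol/kg

CA = [HCO3⁻] + 2[CO3²⁻] = (α₁ + 2α₂)·DIC
At pH 7.04: [H⁺]/K1 = 10^-0.95 = 0.11220, K2/[H⁺] = 10^-1.94 = 0.011482
α₁ = 1/(1 + 0.11220 + 0.011482) = 1/1.1237 = 0.8899; α₂ = α₁·K2/[H⁺] = 0.01022
α₁ + 2α₂ = 0.9104
CA = 0.9104 × 2.34 = 2.13 mmol/kg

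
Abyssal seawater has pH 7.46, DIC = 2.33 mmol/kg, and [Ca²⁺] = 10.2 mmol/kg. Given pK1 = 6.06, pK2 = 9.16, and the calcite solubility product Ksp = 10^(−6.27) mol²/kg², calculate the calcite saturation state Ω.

Ω = 0.833

α₂ = 1 / (1 + [H⁺]/K2 + [H⁺]²/(K1K2)) = 1 / (1 + 10^+1.70 + 10^+0.30)
   = 1 / (1 + 50.119 + 1.9953) = 1/53.114 = 0.01883
[CO3²⁻] = α₂ × DIC = 0.01883 × 2.33 = 0.04387 mmol/kg
Ksp = 10^(−6.27) = 5.370×10^-7
Ω = [Ca²⁺][CO3²⁻]/Ksp = (10.2×10^-3)(4.387×10^-5) / 5.370×10^-7 = 0.833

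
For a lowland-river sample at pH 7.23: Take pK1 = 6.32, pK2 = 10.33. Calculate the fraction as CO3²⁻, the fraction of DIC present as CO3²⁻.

α₂ = 1 / (1 + [H⁺]/K2 + [H⁺]²/(K1K2)) = 1 / (1 + 10^+3.10 + 10^+2.19)
   = 1 / (1 + 1258.9 + 154.88) = 1/1414.8 = 0.0007068

α₂ = 0.000707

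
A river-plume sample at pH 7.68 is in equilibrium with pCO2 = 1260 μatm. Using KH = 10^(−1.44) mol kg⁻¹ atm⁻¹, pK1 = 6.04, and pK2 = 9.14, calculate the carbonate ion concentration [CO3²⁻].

[CO2*] = KH · pCO2 = 10^(−1.44) × 1260×10^-6 = 4.575×10^-5 mol/kg
α₀ = 1/(1 + K1/[H⁺] + K1K2/[H⁺]²) = 1/(1 + 10^+1.64 + 10^+0.18) = 0.02166
DIC = [CO2*]/α₀ = 4.575×10^-5 / 0.02166 = 2.112 mmol/kg
[CO3²⁻] = α₂·DIC; α₂ = 0.03279, so [CO3²⁻] = 0.03279 × 2.112 = 0.0692 mmol/kg

[CO3²⁻] = 0.0692 mmol/kg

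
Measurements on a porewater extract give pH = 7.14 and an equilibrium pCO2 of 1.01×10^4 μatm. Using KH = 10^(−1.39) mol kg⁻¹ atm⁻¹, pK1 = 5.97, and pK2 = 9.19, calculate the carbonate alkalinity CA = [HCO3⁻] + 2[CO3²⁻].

CA = 6.19 mmol/kg

[CO2*] = KH · pCO2 = 10^(−1.39) × 1.01×10^4×10^-6 = 4.115×10^-4 mol/kg
α₀ = 1/(1 + K1/[H⁺] + K1K2/[H⁺]²) = 1/(1 + 10^+1.17 + 10^-0.88) = 0.06280
DIC = [CO2*]/α₀ = 4.115×10^-4 / 0.06280 = 6.552 mmol/kg
CA = (α₁ + 2α₂)·DIC = (0.9289 + 2×0.008279) × 6.552 = 6.19 mmol/kg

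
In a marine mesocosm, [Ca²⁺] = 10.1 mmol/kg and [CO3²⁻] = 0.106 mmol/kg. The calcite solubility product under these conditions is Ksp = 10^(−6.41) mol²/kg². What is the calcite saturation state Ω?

Ω = 2.75

Ksp = 10^(−6.41) = 3.890×10^-7
Ω = [Ca²⁺][CO3²⁻]/Ksp = (10.1×10^-3)(0.106×10^-3) / 3.890×10^-7 = 2.75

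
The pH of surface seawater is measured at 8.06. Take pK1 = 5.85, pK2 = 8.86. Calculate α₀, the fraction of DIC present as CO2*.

α₀ = 0.00529

α₀ = 1 / (1 + K1/[H⁺] + K1K2/[H⁺]²) = 1 / (1 + 10^+2.21 + 10^+1.41)
   = 1 / (1 + 162.18 + 25.704) = 1/188.88 = 0.005294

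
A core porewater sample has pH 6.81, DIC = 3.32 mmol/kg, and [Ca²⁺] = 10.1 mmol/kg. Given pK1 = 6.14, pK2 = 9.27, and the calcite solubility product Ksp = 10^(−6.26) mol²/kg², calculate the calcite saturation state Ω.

α₂ = 1 / (1 + [H⁺]/K2 + [H⁺]²/(K1K2)) = 1 / (1 + 10^+2.46 + 10^+1.79)
   = 1 / (1 + 288.40 + 61.660) = 1/351.06 = 0.002848
[CO3²⁻] = α₂ × DIC = 0.002848 × 3.32 = 0.009457 mmol/kg = 9.457 μmol/kg
Ksp = 10^(−6.26) = 5.495×10^-7
Ω = [Ca²⁺][CO3²⁻]/Ksp = (10.1×10^-3)(9.457×10^-6) / 5.495×10^-7 = 0.174

Ω = 0.174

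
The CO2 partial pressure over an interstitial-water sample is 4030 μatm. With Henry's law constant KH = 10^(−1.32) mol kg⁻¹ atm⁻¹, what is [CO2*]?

KH = 10^(−1.32) = 4.786×10^-2 mol kg⁻¹ atm⁻¹
[CO2*] = KH · pCO2 = 4.786×10^-2 × 4030×10^-6 atm = 1.93×10^-4 mol/kg

[CO2*] = 193 μmol/kg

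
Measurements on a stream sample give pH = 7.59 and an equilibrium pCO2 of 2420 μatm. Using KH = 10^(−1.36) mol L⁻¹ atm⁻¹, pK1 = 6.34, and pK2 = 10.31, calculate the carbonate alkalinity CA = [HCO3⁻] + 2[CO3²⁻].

CA = 1.89 mmol/L

[CO2*] = KH · pCO2 = 10^(−1.36) × 2420×10^-6 = 1.056×10^-4 mol/L
α₀ = 1/(1 + K1/[H⁺] + K1K2/[H⁺]²) = 1/(1 + 10^+1.25 + 10^-1.47) = 0.05314
DIC = [CO2*]/α₀ = 1.056×10^-4 / 0.05314 = 1.988 mmol/L
CA = (α₁ + 2α₂)·DIC = (0.9451 + 2×0.001801) × 1.988 = 1.89 mmol/L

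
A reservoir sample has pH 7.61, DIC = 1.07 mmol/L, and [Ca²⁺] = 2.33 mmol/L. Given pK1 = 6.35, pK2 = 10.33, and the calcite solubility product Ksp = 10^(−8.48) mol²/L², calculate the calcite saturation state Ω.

α₂ = 1 / (1 + [H⁺]/K2 + [H⁺]²/(K1K2)) = 1 / (1 + 10^+2.72 + 10^+1.46)
   = 1 / (1 + 524.81 + 28.840) = 1/554.65 = 0.001803
[CO3²⁻] = α₂ × DIC = 0.001803 × 1.07 = 0.001929 mmol/L = 1.929 μmol/L
Ksp = 10^(−8.48) = 3.311×10^-9
Ω = [Ca²⁺][CO3²⁻]/Ksp = (2.33×10^-3)(1.929×10^-6) / 3.311×10^-9 = 1.36

Ω = 1.36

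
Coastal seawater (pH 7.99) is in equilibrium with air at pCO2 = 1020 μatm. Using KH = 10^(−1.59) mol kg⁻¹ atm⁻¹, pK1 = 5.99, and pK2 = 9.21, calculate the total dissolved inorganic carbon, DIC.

[CO2*] = KH · pCO2 = 10^(−1.59) × 1020×10^-6 = 2.622×10^-5 mol/kg
α₀ = 1/(1 + K1/[H⁺] + K1K2/[H⁺]²) = 1/(1 + 10^+2.00 + 10^+0.78) = 0.009344
DIC = [CO2*]/α₀ = 2.622×10^-5 / 0.009344 = 2.81 mmol/kg

DIC = 2.81 mmol/kg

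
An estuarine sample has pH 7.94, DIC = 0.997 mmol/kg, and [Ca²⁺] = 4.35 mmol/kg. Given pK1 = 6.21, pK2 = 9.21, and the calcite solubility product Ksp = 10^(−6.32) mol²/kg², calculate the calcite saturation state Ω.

α₂ = 1 / (1 + [H⁺]/K2 + [H⁺]²/(K1K2)) = 1 / (1 + 10^+1.27 + 10^-0.46)
   = 1 / (1 + 18.621 + 0.34674) = 1/19.968 = 0.05008
[CO3²⁻] = α₂ × DIC = 0.05008 × 0.997 = 0.04993 mmol/kg
Ksp = 10^(−6.32) = 4.786×10^-7
Ω = [Ca²⁺][CO3²⁻]/Ksp = (4.35×10^-3)(4.993×10^-5) / 4.786×10^-7 = 0.454

Ω = 0.454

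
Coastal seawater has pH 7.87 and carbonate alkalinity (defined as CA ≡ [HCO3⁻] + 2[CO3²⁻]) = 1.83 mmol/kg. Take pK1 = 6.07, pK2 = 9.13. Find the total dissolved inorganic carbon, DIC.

DIC = 1.77 mmol/kg

CA = [HCO3⁻] + 2[CO3²⁻] = (α₁ + 2α₂)·DIC
At pH 7.87: [H⁺]/K1 = 10^-1.80 = 0.015849, K2/[H⁺] = 10^-1.26 = 0.054954
α₁ = 1/(1 + 0.015849 + 0.054954) = 1/1.0708 = 0.9339; α₂ = α₁·K2/[H⁺] = 0.05132
α₁ + 2α₂ = 1.0365
DIC = CA / (α₁ + 2α₂) = 1.83 / 1.0365 = 1.77 mmol/kg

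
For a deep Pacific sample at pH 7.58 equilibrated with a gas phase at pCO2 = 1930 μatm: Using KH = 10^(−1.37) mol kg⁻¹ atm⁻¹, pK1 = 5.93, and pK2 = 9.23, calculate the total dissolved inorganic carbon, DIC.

DIC = 3.84 mmol/kg

[CO2*] = KH · pCO2 = 10^(−1.37) × 1930×10^-6 = 8.233×10^-5 mol/kg
α₀ = 1/(1 + K1/[H⁺] + K1K2/[H⁺]²) = 1/(1 + 10^+1.65 + 10^+0.00) = 0.02143
DIC = [CO2*]/α₀ = 8.233×10^-5 / 0.02143 = 3.84 mmol/kg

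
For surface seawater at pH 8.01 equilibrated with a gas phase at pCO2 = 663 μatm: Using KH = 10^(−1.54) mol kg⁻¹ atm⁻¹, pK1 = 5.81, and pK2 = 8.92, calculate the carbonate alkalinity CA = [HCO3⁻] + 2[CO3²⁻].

[CO2*] = KH · pCO2 = 10^(−1.54) × 663×10^-6 = 1.912×10^-5 mol/kg
α₀ = 1/(1 + K1/[H⁺] + K1K2/[H⁺]²) = 1/(1 + 10^+2.20 + 10^+1.29) = 0.005587
DIC = [CO2*]/α₀ = 1.912×10^-5 / 0.005587 = 3.422 mmol/kg
CA = (α₁ + 2α₂)·DIC = (0.8855 + 2×0.1089) × 3.422 = 3.78 mmol/kg

CA = 3.78 mmol/kg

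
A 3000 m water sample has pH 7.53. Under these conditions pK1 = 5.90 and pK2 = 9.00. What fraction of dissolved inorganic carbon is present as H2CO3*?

α₀ = 0.0222

α₀ = 1 / (1 + K1/[H⁺] + K1K2/[H⁺]²) = 1 / (1 + 10^+1.63 + 10^+0.16)
   = 1 / (1 + 42.658 + 1.4454) = 1/45.103 = 0.02217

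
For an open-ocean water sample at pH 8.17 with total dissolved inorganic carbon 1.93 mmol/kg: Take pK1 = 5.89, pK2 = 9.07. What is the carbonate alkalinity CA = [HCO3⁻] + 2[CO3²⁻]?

CA = 2.14 mmol/kg

CA = [HCO3⁻] + 2[CO3²⁻] = (α₁ + 2α₂)·DIC
At pH 8.17: [H⁺]/K1 = 10^-2.28 = 0.0052481, K2/[H⁺] = 10^-0.90 = 0.12589
α₁ = 1/(1 + 0.0052481 + 0.12589) = 1/1.1311 = 0.8841; α₂ = α₁·K2/[H⁺] = 0.1113
α₁ + 2α₂ = 1.1067
CA = 1.1067 × 1.93 = 2.14 mmol/kg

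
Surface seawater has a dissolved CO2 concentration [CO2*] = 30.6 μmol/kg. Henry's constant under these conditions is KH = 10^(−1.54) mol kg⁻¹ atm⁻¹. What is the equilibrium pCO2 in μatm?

KH = 10^(−1.54) = 2.884×10^-2 mol kg⁻¹ atm⁻¹
pCO2 = [CO2*]/KH = 30.6×10^-6 / 2.884×10^-2 = 1.06×10^-3 atm = 1060 μatm

pCO2 = 1060 μatm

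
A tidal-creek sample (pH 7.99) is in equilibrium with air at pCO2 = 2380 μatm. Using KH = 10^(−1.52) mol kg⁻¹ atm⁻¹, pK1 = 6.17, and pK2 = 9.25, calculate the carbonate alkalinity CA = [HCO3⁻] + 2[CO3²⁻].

CA = 5.27 mmol/kg

[CO2*] = KH · pCO2 = 10^(−1.52) × 2380×10^-6 = 7.187×10^-5 mol/kg
α₀ = 1/(1 + K1/[H⁺] + K1K2/[H⁺]²) = 1/(1 + 10^+1.82 + 10^+0.56) = 0.01414
DIC = [CO2*]/α₀ = 7.187×10^-5 / 0.01414 = 5.082 mmol/kg
CA = (α₁ + 2α₂)·DIC = (0.9345 + 2×0.05135) × 5.082 = 5.27 mmol/kg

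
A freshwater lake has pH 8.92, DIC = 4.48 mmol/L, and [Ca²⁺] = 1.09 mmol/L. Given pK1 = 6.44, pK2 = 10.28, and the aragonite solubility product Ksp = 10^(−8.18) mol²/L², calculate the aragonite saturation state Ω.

Ω = 30.8

α₂ = 1 / (1 + [H⁺]/K2 + [H⁺]²/(K1K2)) = 1 / (1 + 10^+1.36 + 10^-1.12)
   = 1 / (1 + 22.909 + 0.075858) = 1/23.985 = 0.04169
[CO3²⁻] = α₂ × DIC = 0.04169 × 4.48 = 0.1868 mmol/L
Ksp = 10^(−8.18) = 6.607×10^-9
Ω = [Ca²⁺][CO3²⁻]/Ksp = (1.09×10^-3)(1.868×10^-4) / 6.607×10^-9 = 30.8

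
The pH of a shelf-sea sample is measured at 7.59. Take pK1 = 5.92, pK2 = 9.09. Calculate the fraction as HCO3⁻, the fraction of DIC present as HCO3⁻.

α₁ = 0.950

α₁ = 1 / (1 + [H⁺]/K1 + K2/[H⁺]) = 1 / (1 + 10^-1.67 + 10^-1.50)
   = 1 / (1 + 0.021380 + 0.031623) = 1/1.0530 = 0.9497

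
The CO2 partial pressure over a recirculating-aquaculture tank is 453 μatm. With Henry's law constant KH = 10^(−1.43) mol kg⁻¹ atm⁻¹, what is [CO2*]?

KH = 10^(−1.43) = 3.715×10^-2 mol kg⁻¹ atm⁻¹
[CO2*] = KH · pCO2 = 3.715×10^-2 × 453×10^-6 atm = 1.68×10^-5 mol/kg

[CO2*] = 16.8 μmol/kg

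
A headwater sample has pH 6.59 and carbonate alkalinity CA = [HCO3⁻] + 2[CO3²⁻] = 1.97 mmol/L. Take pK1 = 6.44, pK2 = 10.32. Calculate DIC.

CA = [HCO3⁻] + 2[CO3²⁻] = (α₁ + 2α₂)·DIC
At pH 6.59: [H⁺]/K1 = 10^-0.15 = 0.70795, K2/[H⁺] = 10^-3.73 = 0.00018621
α₁ = 1/(1 + 0.70795 + 0.00018621) = 1/1.7081 = 0.5854; α₂ = α₁·K2/[H⁺] = 0.0001090
α₁ + 2α₂ = 0.5857
DIC = CA / (α₁ + 2α₂) = 1.97 / 0.5857 = 3.36 mmol/L

DIC = 3.36 mmol/L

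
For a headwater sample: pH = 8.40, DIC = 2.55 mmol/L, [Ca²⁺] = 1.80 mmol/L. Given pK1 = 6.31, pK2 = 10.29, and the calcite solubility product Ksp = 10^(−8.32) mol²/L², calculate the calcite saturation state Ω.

α₂ = 1 / (1 + [H⁺]/K2 + [H⁺]²/(K1K2)) = 1 / (1 + 10^+1.89 + 10^-0.20)
   = 1 / (1 + 77.625 + 0.63096) = 1/79.256 = 0.01262
[CO3²⁻] = α₂ × DIC = 0.01262 × 2.55 = 0.03217 mmol/L
Ksp = 10^(−8.32) = 4.786×10^-9
Ω = [Ca²⁺][CO3²⁻]/Ksp = (1.80×10^-3)(3.217×10^-5) / 4.786×10^-9 = 12.1

Ω = 12.1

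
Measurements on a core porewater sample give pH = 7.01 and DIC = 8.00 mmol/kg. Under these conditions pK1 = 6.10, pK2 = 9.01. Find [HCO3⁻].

[HCO3⁻] = 7.06 mmol/kg

α₁ = 1 / (1 + [H⁺]/K1 + K2/[H⁺]) = 1 / (1 + 10^-0.91 + 10^-2.00)
   = 1 / (1 + 0.12303 + 0.010000) = 1/1.1330 = 0.8826
[HCO3⁻] = α₁ × DIC = 0.8826 × 8.00 = 7.06 mmol/kg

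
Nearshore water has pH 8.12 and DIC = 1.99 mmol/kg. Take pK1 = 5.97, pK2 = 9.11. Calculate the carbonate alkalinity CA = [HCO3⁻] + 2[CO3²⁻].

CA = 2.16 mmol/kg

CA = [HCO3⁻] + 2[CO3²⁻] = (α₁ + 2α₂)·DIC
At pH 8.12: [H⁺]/K1 = 10^-2.15 = 0.0070795, K2/[H⁺] = 10^-0.99 = 0.10233
α₁ = 1/(1 + 0.0070795 + 0.10233) = 1/1.1094 = 0.9014; α₂ = α₁·K2/[H⁺] = 0.09224
α₁ + 2α₂ = 1.0859
CA = 1.0859 × 1.99 = 2.16 mmol/kg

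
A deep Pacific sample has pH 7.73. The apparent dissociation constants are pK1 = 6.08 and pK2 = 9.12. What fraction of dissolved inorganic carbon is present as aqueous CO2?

α₀ = 1 / (1 + K1/[H⁺] + K1K2/[H⁺]²) = 1 / (1 + 10^+1.65 + 10^+0.26)
   = 1 / (1 + 44.668 + 1.8197) = 1/47.488 = 0.02106

α₀ = 0.0211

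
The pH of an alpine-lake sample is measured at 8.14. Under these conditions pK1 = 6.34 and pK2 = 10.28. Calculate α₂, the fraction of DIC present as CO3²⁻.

α₂ = 1 / (1 + [H⁺]/K2 + [H⁺]²/(K1K2)) = 1 / (1 + 10^+2.14 + 10^+0.34)
   = 1 / (1 + 138.04 + 2.1878) = 1/141.23 = 0.007081

α₂ = 0.00708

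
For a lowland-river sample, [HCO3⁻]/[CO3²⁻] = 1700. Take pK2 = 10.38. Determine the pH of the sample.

pH = 7.15

From K2 = [H⁺][CO3²⁻]/[HCO3⁻]:  pH = pK2 − log₁₀([HCO3⁻]/[CO3²⁻])
log₁₀(1700) = +3.230
pH = 10.38 − (+3.230) = 7.15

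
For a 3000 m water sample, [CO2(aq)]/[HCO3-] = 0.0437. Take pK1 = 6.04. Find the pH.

pH = 7.40

From K1 = [H⁺][HCO3-]/[CO2(aq)]:  pH = pK1 − log₁₀([CO2(aq)]/[HCO3-])
log₁₀(0.0437) = -1.360
pH = 6.04 − (-1.360) = 7.40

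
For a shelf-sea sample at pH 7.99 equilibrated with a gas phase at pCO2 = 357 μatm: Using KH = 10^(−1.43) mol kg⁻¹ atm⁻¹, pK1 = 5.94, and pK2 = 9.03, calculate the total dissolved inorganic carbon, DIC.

DIC = 1.64 mmol/kg

[CO2*] = KH · pCO2 = 10^(−1.43) × 357×10^-6 = 1.326×10^-5 mol/kg
α₀ = 1/(1 + K1/[H⁺] + K1K2/[H⁺]²) = 1/(1 + 10^+2.05 + 10^+1.01) = 0.008101
DIC = [CO2*]/α₀ = 1.326×10^-5 / 0.008101 = 1.64 mmol/kg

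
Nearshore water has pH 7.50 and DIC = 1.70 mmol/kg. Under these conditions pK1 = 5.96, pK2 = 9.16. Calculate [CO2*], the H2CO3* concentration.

[CO2*] = 0.0467 mmol/kg

α₀ = 1 / (1 + K1/[H⁺] + K1K2/[H⁺]²) = 1 / (1 + 10^+1.54 + 10^-0.12)
   = 1 / (1 + 34.674 + 0.75858) = 1/36.432 = 0.02745
[CO2*] = α₀ × DIC = 0.02745 × 1.70 = 0.0467 mmol/kg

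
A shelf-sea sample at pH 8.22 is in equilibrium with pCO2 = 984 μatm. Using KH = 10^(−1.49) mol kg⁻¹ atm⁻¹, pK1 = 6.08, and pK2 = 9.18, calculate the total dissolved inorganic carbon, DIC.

DIC = 4.91 mmol/kg

[CO2*] = KH · pCO2 = 10^(−1.49) × 984×10^-6 = 3.184×10^-5 mol/kg
α₀ = 1/(1 + K1/[H⁺] + K1K2/[H⁺]²) = 1/(1 + 10^+2.14 + 10^+1.18) = 0.006486
DIC = [CO2*]/α₀ = 3.184×10^-5 / 0.006486 = 4.91 mmol/kg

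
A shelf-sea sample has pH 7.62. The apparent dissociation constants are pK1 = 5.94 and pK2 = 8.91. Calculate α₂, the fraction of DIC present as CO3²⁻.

α₂ = 1 / (1 + [H⁺]/K2 + [H⁺]²/(K1K2)) = 1 / (1 + 10^+1.29 + 10^-0.39)
   = 1 / (1 + 19.498 + 0.40738) = 1/20.906 = 0.04783

α₂ = 0.0478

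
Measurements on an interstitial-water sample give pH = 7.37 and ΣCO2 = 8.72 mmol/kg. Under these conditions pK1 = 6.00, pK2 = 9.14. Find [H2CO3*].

α₀ = 1 / (1 + K1/[H⁺] + K1K2/[H⁺]²) = 1 / (1 + 10^+1.37 + 10^-0.40)
   = 1 / (1 + 23.442 + 0.39811) = 1/24.840 = 0.04026
[CO2*] = α₀ × DIC = 0.04026 × 8.72 = 0.351 mmol/kg

[CO2*] = 0.351 mmol/kg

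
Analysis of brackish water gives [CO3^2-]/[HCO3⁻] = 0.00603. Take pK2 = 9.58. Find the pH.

From K2 = [H⁺][CO3^2-]/[HCO3⁻]:  pH = pK2 + log₁₀([CO3^2-]/[HCO3⁻])
log₁₀(0.00603) = -2.220
pH = 9.58 + (-2.220) = 7.36

pH = 7.36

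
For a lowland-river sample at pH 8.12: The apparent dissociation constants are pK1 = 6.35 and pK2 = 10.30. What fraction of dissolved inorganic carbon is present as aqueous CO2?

α₀ = 1 / (1 + K1/[H⁺] + K1K2/[H⁺]²) = 1 / (1 + 10^+1.77 + 10^-0.41)
   = 1 / (1 + 58.884 + 0.38905) = 1/60.273 = 0.01659

α₀ = 0.0166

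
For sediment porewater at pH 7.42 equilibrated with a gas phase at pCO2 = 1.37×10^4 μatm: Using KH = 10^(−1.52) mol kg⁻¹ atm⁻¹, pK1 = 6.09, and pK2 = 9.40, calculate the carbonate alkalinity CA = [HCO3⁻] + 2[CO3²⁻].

[CO2*] = KH · pCO2 = 10^(−1.52) × 1.37×10^4×10^-6 = 4.137×10^-4 mol/kg
α₀ = 1/(1 + K1/[H⁺] + K1K2/[H⁺]²) = 1/(1 + 10^+1.33 + 10^-0.65) = 0.04424
DIC = [CO2*]/α₀ = 4.137×10^-4 / 0.04424 = 9.352 mmol/kg
CA = (α₁ + 2α₂)·DIC = (0.9459 + 2×0.009904) × 9.352 = 9.03 mmol/kg

CA = 9.03 mmol/kg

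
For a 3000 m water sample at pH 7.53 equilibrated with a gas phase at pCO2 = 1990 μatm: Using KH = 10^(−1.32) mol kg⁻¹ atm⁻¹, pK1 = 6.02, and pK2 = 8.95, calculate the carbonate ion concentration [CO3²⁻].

[CO3²⁻] = 0.117 mmol/kg

[CO2*] = KH · pCO2 = 10^(−1.32) × 1990×10^-6 = 9.525×10^-5 mol/kg
α₀ = 1/(1 + K1/[H⁺] + K1K2/[H⁺]²) = 1/(1 + 10^+1.51 + 10^+0.09) = 0.02891
DIC = [CO2*]/α₀ = 9.525×10^-5 / 0.02891 = 3.295 mmol/kg
[CO3²⁻] = α₂·DIC; α₂ = 0.03557, so [CO3²⁻] = 0.03557 × 3.295 = 0.117 mmol/kg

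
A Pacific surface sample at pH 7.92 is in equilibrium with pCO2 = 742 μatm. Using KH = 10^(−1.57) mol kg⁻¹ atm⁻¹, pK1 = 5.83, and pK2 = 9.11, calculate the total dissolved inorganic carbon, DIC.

[CO2*] = KH · pCO2 = 10^(−1.57) × 742×10^-6 = 1.997×10^-5 mol/kg
α₀ = 1/(1 + K1/[H⁺] + K1K2/[H⁺]²) = 1/(1 + 10^+2.09 + 10^+0.90) = 0.007577
DIC = [CO2*]/α₀ = 1.997×10^-5 / 0.007577 = 2.64 mmol/kg

DIC = 2.64 mmol/kg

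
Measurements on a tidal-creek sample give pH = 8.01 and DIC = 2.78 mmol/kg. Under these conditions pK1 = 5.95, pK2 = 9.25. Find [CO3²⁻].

[CO3²⁻] = 0.150 mmol/kg

α₂ = 1 / (1 + [H⁺]/K2 + [H⁺]²/(K1K2)) = 1 / (1 + 10^+1.24 + 10^-0.82)
   = 1 / (1 + 17.378 + 0.15136) = 1/18.529 = 0.05397
[CO3²⁻] = α₂ × DIC = 0.05397 × 2.78 = 0.150 mmol/kg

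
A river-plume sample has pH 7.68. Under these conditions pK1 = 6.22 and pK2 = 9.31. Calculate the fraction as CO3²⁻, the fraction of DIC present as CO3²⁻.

α₂ = 0.0222

α₂ = 1 / (1 + [H⁺]/K2 + [H⁺]²/(K1K2)) = 1 / (1 + 10^+1.63 + 10^+0.17)
   = 1 / (1 + 42.658 + 1.4791) = 1/45.137 = 0.02215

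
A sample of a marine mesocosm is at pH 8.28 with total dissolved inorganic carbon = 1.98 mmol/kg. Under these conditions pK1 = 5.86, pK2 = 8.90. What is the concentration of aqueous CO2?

[CO2*] = 6.05 μmol/kg

α₀ = 1 / (1 + K1/[H⁺] + K1K2/[H⁺]²) = 1 / (1 + 10^+2.42 + 10^+1.80)
   = 1 / (1 + 263.03 + 63.096) = 1/327.12 = 0.003057
[CO2*] = α₀ × DIC = 0.003057 × 1.98 = 0.00605 mmol/kg = 6.05 μmol/kg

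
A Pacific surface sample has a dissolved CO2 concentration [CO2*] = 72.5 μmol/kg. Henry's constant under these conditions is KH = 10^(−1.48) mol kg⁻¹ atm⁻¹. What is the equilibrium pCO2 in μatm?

KH = 10^(−1.48) = 3.311×10^-2 mol kg⁻¹ atm⁻¹
pCO2 = [CO2*]/KH = 72.5×10^-6 / 3.311×10^-2 = 2.19×10^-3 atm = 2190 μatm

pCO2 = 2190 μatm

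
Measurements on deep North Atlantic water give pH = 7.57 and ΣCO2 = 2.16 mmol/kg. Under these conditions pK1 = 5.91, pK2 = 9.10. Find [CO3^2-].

[CO3²⁻] = 0.0606 mmol/kg

α₂ = 1 / (1 + [H⁺]/K2 + [H⁺]²/(K1K2)) = 1 / (1 + 10^+1.53 + 10^-0.13)
   = 1 / (1 + 33.884 + 0.74131) = 1/35.626 = 0.02807
[CO3²⁻] = α₂ × DIC = 0.02807 × 2.16 = 0.0606 mmol/kg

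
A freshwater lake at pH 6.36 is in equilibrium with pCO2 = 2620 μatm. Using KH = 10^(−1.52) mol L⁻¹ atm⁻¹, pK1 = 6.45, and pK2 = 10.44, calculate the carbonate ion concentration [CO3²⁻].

[CO2*] = KH · pCO2 = 10^(−1.52) × 2620×10^-6 = 7.912×10^-5 mol/L
α₀ = 1/(1 + K1/[H⁺] + K1K2/[H⁺]²) = 1/(1 + 10^-0.09 + 10^-4.17) = 0.5516
DIC = [CO2*]/α₀ = 7.912×10^-5 / 0.5516 = 0.1434 mmol/L
[CO3²⁻] = α₂·DIC; α₂ = 3.729×10^-5, so [CO3²⁻] = 3.729×10^-5 × 0.1434 = 5.35×10^-6 mmol/L = 0.00535 μmol/L

[CO3²⁻] = 0.00535 μmol/L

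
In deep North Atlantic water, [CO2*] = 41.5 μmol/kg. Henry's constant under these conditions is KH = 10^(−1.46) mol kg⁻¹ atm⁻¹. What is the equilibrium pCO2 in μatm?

KH = 10^(−1.46) = 3.467×10^-2 mol kg⁻¹ atm⁻¹
pCO2 = [CO2*]/KH = 41.5×10^-6 / 3.467×10^-2 = 1.20×10^-3 atm = 1200 μatm

pCO2 = 1200 μatm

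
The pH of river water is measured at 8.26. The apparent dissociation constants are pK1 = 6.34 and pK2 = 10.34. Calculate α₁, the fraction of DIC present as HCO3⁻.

α₁ = 1 / (1 + [H⁺]/K1 + K2/[H⁺]) = 1 / (1 + 10^-1.92 + 10^-2.08)
   = 1 / (1 + 0.012023 + 0.0083176) = 1/1.0203 = 0.9801

α₁ = 0.980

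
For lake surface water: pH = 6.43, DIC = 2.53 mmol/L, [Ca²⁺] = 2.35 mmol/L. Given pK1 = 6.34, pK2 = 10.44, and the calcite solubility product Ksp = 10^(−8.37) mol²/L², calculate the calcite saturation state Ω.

Ω = 0.0751

α₂ = 1 / (1 + [H⁺]/K2 + [H⁺]²/(K1K2)) = 1 / (1 + 10^+4.01 + 10^+3.92)
   = 1 / (1 + 1.0233×10^4 + 8317.6) = 1/1.8552×10^4 = 5.390×10^-5
[CO3²⁻] = α₂ × DIC = 5.390×10^-5 × 2.53 = 0.0001364 mmol/L = 0.1364 μmol/L
Ksp = 10^(−8.37) = 4.266×10^-9
Ω = [Ca²⁺][CO3²⁻]/Ksp = (2.35×10^-3)(1.364×10^-7) / 4.266×10^-9 = 0.0751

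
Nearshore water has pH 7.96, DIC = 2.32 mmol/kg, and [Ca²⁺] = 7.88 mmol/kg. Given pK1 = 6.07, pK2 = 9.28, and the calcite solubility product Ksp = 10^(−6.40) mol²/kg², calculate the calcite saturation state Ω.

Ω = 2.07

α₂ = 1 / (1 + [H⁺]/K2 + [H⁺]²/(K1K2)) = 1 / (1 + 10^+1.32 + 10^-0.57)
   = 1 / (1 + 20.893 + 0.26915) = 1/22.162 = 0.04512
[CO3²⁻] = α₂ × DIC = 0.04512 × 2.32 = 0.1047 mmol/kg
Ksp = 10^(−6.40) = 3.981×10^-7
Ω = [Ca²⁺][CO3²⁻]/Ksp = (7.88×10^-3)(1.047×10^-4) / 3.981×10^-7 = 2.07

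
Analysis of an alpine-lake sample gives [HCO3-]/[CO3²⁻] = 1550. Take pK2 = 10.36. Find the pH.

From K2 = [H⁺][CO3²⁻]/[HCO3-]:  pH = pK2 − log₁₀([HCO3-]/[CO3²⁻])
log₁₀(1550) = +3.190
pH = 10.36 − (+3.190) = 7.17

pH = 7.17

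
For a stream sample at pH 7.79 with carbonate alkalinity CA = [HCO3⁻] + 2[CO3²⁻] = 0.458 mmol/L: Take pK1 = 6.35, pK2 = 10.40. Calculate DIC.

DIC = 0.473 mmol/L

CA = [HCO3⁻] + 2[CO3²⁻] = (α₁ + 2α₂)·DIC
At pH 7.79: [H⁺]/K1 = 10^-1.44 = 0.036308, K2/[H⁺] = 10^-2.61 = 0.0024547
α₁ = 1/(1 + 0.036308 + 0.0024547) = 1/1.0388 = 0.9627; α₂ = α₁·K2/[H⁺] = 0.002363
α₁ + 2α₂ = 0.9674
DIC = CA / (α₁ + 2α₂) = 0.458 / 0.9674 = 0.473 mmol/L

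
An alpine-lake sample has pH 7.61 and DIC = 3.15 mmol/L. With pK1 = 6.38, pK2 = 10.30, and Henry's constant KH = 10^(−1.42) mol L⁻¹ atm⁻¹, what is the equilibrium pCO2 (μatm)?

α₀ = 1 / (1 + K1/[H⁺] + K1K2/[H⁺]²) = 1 / (1 + 10^+1.23 + 10^-1.46)
   = 1 / (1 + 16.982 + 0.034674) = 1/18.017 = 0.05550
[CO2*] = α₀ × DIC = 0.05550 × 3.15 = 0.1748 mmol/L
pCO2 = [CO2*]/KH = 1.748×10^-4 / 3.802×10^-2 = 4600 μatm

pCO2 = 4600 μatm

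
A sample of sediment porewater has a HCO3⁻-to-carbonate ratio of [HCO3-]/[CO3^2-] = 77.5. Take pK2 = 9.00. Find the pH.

pH = 7.11

From K2 = [H⁺][CO3^2-]/[HCO3-]:  pH = pK2 − log₁₀([HCO3-]/[CO3^2-])
log₁₀(77.5) = +1.889
pH = 9.00 − (+1.889) = 7.11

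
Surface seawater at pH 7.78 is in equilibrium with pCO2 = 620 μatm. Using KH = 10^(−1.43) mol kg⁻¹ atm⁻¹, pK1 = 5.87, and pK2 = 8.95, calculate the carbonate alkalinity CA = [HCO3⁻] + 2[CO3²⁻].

[CO2*] = KH · pCO2 = 10^(−1.43) × 620×10^-6 = 2.304×10^-5 mol/kg
α₀ = 1/(1 + K1/[H⁺] + K1K2/[H⁺]²) = 1/(1 + 10^+1.91 + 10^+0.74) = 0.01139
DIC = [CO2*]/α₀ = 2.304×10^-5 / 0.01139 = 2.022 mmol/kg
CA = (α₁ + 2α₂)·DIC = (0.9260 + 2×0.06261) × 2.022 = 2.13 mmol/kg

CA = 2.13 mmol/kg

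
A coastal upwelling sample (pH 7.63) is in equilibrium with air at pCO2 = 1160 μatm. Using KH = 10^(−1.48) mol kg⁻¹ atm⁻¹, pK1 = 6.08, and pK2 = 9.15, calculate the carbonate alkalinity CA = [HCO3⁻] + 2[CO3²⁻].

[CO2*] = KH · pCO2 = 10^(−1.48) × 1160×10^-6 = 3.841×10^-5 mol/kg
α₀ = 1/(1 + K1/[H⁺] + K1K2/[H⁺]²) = 1/(1 + 10^+1.55 + 10^+0.03) = 0.02663
DIC = [CO2*]/α₀ = 3.841×10^-5 / 0.02663 = 1.442 mmol/kg
CA = (α₁ + 2α₂)·DIC = (0.9448 + 2×0.02853) × 1.442 = 1.45 mmol/kg

CA = 1.45 mmol/kg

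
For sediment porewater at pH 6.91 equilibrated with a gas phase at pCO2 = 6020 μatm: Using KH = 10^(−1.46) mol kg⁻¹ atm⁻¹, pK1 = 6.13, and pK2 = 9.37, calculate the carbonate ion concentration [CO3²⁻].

[CO2*] = KH · pCO2 = 10^(−1.46) × 6020×10^-6 = 2.087×10^-4 mol/kg
α₀ = 1/(1 + K1/[H⁺] + K1K2/[H⁺]²) = 1/(1 + 10^+0.78 + 10^-1.68) = 0.1419
DIC = [CO2*]/α₀ = 2.087×10^-4 / 0.1419 = 1.471 mmol/kg
[CO3²⁻] = α₂·DIC; α₂ = 0.002965, so [CO3²⁻] = 0.002965 × 1.471 = 0.00436 mmol/kg = 4.36 μmol/kg

[CO3²⁻] = 4.36 μmol/kg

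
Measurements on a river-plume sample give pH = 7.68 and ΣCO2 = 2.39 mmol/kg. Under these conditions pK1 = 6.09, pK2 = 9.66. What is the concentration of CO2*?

α₀ = 1 / (1 + K1/[H⁺] + K1K2/[H⁺]²) = 1 / (1 + 10^+1.59 + 10^-0.39)
   = 1 / (1 + 38.905 + 0.40738) = 1/40.312 = 0.02481
[CO2*] = α₀ × DIC = 0.02481 × 2.39 = 0.0593 mmol/kg

[CO2*] = 0.0593 mmol/kg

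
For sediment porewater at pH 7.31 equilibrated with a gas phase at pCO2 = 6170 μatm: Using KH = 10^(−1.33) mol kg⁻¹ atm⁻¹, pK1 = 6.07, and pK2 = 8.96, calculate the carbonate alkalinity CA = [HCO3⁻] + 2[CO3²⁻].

[CO2*] = KH · pCO2 = 10^(−1.33) × 6170×10^-6 = 2.886×10^-4 mol/kg
α₀ = 1/(1 + K1/[H⁺] + K1K2/[H⁺]²) = 1/(1 + 10^+1.24 + 10^-0.41) = 0.05328
DIC = [CO2*]/α₀ = 2.886×10^-4 / 0.05328 = 5.416 mmol/kg
CA = (α₁ + 2α₂)·DIC = (0.9260 + 2×0.02073) × 5.416 = 5.24 mmol/kg

CA = 5.24 mmol/kg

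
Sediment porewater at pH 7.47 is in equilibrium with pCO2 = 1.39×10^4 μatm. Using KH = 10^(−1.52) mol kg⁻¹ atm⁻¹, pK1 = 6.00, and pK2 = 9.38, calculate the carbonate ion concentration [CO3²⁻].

[CO3²⁻] = 0.152 mmol/kg

[CO2*] = KH · pCO2 = 10^(−1.52) × 1.39×10^4×10^-6 = 4.198×10^-4 mol/kg
α₀ = 1/(1 + K1/[H⁺] + K1K2/[H⁺]²) = 1/(1 + 10^+1.47 + 10^-0.44) = 0.03239
DIC = [CO2*]/α₀ = 4.198×10^-4 / 0.03239 = 12.96 mmol/kg
[CO3²⁻] = α₂·DIC; α₂ = 0.01176, so [CO3²⁻] = 0.01176 × 12.96 = 0.152 mmol/kg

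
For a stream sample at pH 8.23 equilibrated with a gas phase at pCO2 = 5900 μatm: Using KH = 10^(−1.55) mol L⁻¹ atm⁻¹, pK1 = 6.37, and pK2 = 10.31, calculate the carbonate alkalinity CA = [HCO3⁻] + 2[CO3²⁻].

CA = 12.2 mmol/L

[CO2*] = KH · pCO2 = 10^(−1.55) × 5900×10^-6 = 1.663×10^-4 mol/L
α₀ = 1/(1 + K1/[H⁺] + K1K2/[H⁺]²) = 1/(1 + 10^+1.86 + 10^-0.22) = 0.01351
DIC = [CO2*]/α₀ = 1.663×10^-4 / 0.01351 = 12.31 mmol/L
CA = (α₁ + 2α₂)·DIC = (0.9784 + 2×0.008138) × 12.31 = 12.2 mmol/L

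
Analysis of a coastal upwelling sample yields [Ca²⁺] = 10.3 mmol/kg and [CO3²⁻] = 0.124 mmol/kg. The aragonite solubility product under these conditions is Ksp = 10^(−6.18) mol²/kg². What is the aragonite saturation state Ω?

Ksp = 10^(−6.18) = 6.607×10^-7
Ω = [Ca²⁺][CO3²⁻]/Ksp = (10.3×10^-3)(0.124×10^-3) / 6.607×10^-7 = 1.93

Ω = 1.93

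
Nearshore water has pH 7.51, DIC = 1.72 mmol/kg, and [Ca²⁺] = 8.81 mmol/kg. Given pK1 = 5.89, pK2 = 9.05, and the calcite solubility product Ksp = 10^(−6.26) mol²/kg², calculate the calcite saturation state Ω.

Ω = 0.755

α₂ = 1 / (1 + [H⁺]/K2 + [H⁺]²/(K1K2)) = 1 / (1 + 10^+1.54 + 10^-0.08)
   = 1 / (1 + 34.674 + 0.83176) = 1/36.505 = 0.02739
[CO3²⁻] = α₂ × DIC = 0.02739 × 1.72 = 0.04712 mmol/kg
Ksp = 10^(−6.26) = 5.495×10^-7
Ω = [Ca²⁺][CO3²⁻]/Ksp = (8.81×10^-3)(4.712×10^-5) / 5.495×10^-7 = 0.755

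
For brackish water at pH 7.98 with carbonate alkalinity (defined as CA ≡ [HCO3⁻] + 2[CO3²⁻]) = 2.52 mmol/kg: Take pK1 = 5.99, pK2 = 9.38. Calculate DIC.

CA = [HCO3⁻] + 2[CO3²⁻] = (α₁ + 2α₂)·DIC
At pH 7.98: [H⁺]/K1 = 10^-1.99 = 0.010233, K2/[H⁺] = 10^-1.40 = 0.039811
α₁ = 1/(1 + 0.010233 + 0.039811) = 1/1.0500 = 0.9523; α₂ = α₁·K2/[H⁺] = 0.03791
α₁ + 2α₂ = 1.0282
DIC = CA / (α₁ + 2α₂) = 2.52 / 1.0282 = 2.45 mmol/kg

DIC = 2.45 mmol/kg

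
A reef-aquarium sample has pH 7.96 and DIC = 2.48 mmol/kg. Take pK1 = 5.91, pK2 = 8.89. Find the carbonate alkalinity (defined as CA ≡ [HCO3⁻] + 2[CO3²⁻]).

CA = 2.72 mmol/kg

CA = [HCO3⁻] + 2[CO3²⁻] = (α₁ + 2α₂)·DIC
At pH 7.96: [H⁺]/K1 = 10^-2.05 = 0.0089125, K2/[H⁺] = 10^-0.93 = 0.11749
α₁ = 1/(1 + 0.0089125 + 0.11749) = 1/1.1264 = 0.8878; α₂ = α₁·K2/[H⁺] = 0.1043
α₁ + 2α₂ = 1.0964
CA = 1.0964 × 2.48 = 2.72 mmol/kg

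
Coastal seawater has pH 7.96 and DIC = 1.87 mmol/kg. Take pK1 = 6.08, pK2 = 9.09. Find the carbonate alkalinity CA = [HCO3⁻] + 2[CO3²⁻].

CA = 1.97 mmol/kg

CA = [HCO3⁻] + 2[CO3²⁻] = (α₁ + 2α₂)·DIC
At pH 7.96: [H⁺]/K1 = 10^-1.88 = 0.013183, K2/[H⁺] = 10^-1.13 = 0.074131
α₁ = 1/(1 + 0.013183 + 0.074131) = 1/1.0873 = 0.9197; α₂ = α₁·K2/[H⁺] = 0.06818
α₁ + 2α₂ = 1.0561
CA = 1.0561 × 1.87 = 1.97 mmol/kg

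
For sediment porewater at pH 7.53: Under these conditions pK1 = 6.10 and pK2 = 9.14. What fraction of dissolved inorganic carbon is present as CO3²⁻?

α₂ = 0.0231

α₂ = 1 / (1 + [H⁺]/K2 + [H⁺]²/(K1K2)) = 1 / (1 + 10^+1.61 + 10^+0.18)
   = 1 / (1 + 40.738 + 1.5136) = 1/43.252 = 0.02312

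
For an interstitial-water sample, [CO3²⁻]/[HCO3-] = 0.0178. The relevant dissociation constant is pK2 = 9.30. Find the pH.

pH = 7.55

From K2 = [H⁺][CO3²⁻]/[HCO3-]:  pH = pK2 + log₁₀([CO3²⁻]/[HCO3-])
log₁₀(0.0178) = -1.750
pH = 9.30 + (-1.750) = 7.55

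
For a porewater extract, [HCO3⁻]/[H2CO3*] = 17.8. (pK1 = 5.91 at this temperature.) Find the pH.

pH = 7.16

From K1 = [H⁺][HCO3⁻]/[H2CO3*]:  pH = pK1 + log₁₀([HCO3⁻]/[H2CO3*])
log₁₀(17.8) = +1.250
pH = 5.91 + (+1.250) = 7.16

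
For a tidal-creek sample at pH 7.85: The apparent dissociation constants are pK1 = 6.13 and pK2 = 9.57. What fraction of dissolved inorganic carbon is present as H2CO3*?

α₀ = 0.0184

α₀ = 1 / (1 + K1/[H⁺] + K1K2/[H⁺]²) = 1 / (1 + 10^+1.72 + 10^+0.00)
   = 1 / (1 + 52.481 + 1.0000) = 1/54.481 = 0.01836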